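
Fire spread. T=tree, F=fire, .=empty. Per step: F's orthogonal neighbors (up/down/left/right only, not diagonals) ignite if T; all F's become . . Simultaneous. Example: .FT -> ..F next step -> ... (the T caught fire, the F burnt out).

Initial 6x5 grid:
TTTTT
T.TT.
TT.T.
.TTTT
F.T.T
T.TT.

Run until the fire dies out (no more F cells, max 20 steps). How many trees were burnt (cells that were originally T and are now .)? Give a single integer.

Step 1: +1 fires, +1 burnt (F count now 1)
Step 2: +0 fires, +1 burnt (F count now 0)
Fire out after step 2
Initially T: 20, now '.': 11
Total burnt (originally-T cells now '.'): 1

Answer: 1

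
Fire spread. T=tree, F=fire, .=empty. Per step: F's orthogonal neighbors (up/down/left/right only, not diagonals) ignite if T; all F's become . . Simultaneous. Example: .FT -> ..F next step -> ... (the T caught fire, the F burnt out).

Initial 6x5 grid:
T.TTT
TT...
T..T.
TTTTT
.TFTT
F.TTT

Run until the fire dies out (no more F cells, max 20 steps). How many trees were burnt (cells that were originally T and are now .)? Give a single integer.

Step 1: +4 fires, +2 burnt (F count now 4)
Step 2: +4 fires, +4 burnt (F count now 4)
Step 3: +4 fires, +4 burnt (F count now 4)
Step 4: +1 fires, +4 burnt (F count now 1)
Step 5: +1 fires, +1 burnt (F count now 1)
Step 6: +2 fires, +1 burnt (F count now 2)
Step 7: +0 fires, +2 burnt (F count now 0)
Fire out after step 7
Initially T: 19, now '.': 27
Total burnt (originally-T cells now '.'): 16

Answer: 16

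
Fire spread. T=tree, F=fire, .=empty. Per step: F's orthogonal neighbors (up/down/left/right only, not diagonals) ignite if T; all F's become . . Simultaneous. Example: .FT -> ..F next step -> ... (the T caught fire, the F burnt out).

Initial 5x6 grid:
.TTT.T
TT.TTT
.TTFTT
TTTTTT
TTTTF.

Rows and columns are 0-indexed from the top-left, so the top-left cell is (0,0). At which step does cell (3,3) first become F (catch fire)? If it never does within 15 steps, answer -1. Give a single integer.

Step 1: cell (3,3)='F' (+6 fires, +2 burnt)
  -> target ignites at step 1
Step 2: cell (3,3)='.' (+7 fires, +6 burnt)
Step 3: cell (3,3)='.' (+5 fires, +7 burnt)
Step 4: cell (3,3)='.' (+5 fires, +5 burnt)
Step 5: cell (3,3)='.' (+0 fires, +5 burnt)
  fire out at step 5

1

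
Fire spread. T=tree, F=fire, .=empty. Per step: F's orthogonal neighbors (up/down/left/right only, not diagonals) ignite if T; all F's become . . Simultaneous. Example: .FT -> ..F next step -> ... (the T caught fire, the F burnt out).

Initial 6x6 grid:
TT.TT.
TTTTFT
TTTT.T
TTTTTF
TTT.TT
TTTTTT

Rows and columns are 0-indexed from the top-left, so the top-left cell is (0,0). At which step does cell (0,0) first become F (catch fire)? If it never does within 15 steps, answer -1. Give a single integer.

Step 1: cell (0,0)='T' (+6 fires, +2 burnt)
Step 2: cell (0,0)='T' (+6 fires, +6 burnt)
Step 3: cell (0,0)='T' (+4 fires, +6 burnt)
Step 4: cell (0,0)='T' (+6 fires, +4 burnt)
Step 5: cell (0,0)='F' (+5 fires, +6 burnt)
  -> target ignites at step 5
Step 6: cell (0,0)='.' (+2 fires, +5 burnt)
Step 7: cell (0,0)='.' (+1 fires, +2 burnt)
Step 8: cell (0,0)='.' (+0 fires, +1 burnt)
  fire out at step 8

5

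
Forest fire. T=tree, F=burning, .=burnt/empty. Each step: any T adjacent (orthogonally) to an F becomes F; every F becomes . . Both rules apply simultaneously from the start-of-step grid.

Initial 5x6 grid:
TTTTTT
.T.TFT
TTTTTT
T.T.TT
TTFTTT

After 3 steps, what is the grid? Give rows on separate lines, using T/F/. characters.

Step 1: 7 trees catch fire, 2 burn out
  TTTTFT
  .T.F.F
  TTTTFT
  T.F.TT
  TF.FTT
Step 2: 8 trees catch fire, 7 burn out
  TTTF.F
  .T....
  TTFF.F
  T...FT
  F...FT
Step 3: 5 trees catch fire, 8 burn out
  TTF...
  .T....
  TF....
  F....F
  .....F

TTF...
.T....
TF....
F....F
.....F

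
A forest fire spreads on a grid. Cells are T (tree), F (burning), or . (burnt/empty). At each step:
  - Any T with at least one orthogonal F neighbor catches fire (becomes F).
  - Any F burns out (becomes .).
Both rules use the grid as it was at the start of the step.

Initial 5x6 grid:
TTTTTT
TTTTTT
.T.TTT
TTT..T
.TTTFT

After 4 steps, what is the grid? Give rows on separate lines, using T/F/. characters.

Step 1: 2 trees catch fire, 1 burn out
  TTTTTT
  TTTTTT
  .T.TTT
  TTT..T
  .TTF.F
Step 2: 2 trees catch fire, 2 burn out
  TTTTTT
  TTTTTT
  .T.TTT
  TTT..F
  .TF...
Step 3: 3 trees catch fire, 2 burn out
  TTTTTT
  TTTTTT
  .T.TTF
  TTF...
  .F....
Step 4: 3 trees catch fire, 3 burn out
  TTTTTT
  TTTTTF
  .T.TF.
  TF....
  ......

TTTTTT
TTTTTF
.T.TF.
TF....
......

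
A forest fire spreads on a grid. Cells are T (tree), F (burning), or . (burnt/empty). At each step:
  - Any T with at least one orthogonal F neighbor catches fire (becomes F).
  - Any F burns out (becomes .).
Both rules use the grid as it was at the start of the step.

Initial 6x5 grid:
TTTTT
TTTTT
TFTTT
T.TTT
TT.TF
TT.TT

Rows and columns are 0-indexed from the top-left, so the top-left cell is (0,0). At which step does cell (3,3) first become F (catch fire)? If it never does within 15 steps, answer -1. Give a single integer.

Step 1: cell (3,3)='T' (+6 fires, +2 burnt)
Step 2: cell (3,3)='F' (+9 fires, +6 burnt)
  -> target ignites at step 2
Step 3: cell (3,3)='.' (+5 fires, +9 burnt)
Step 4: cell (3,3)='.' (+4 fires, +5 burnt)
Step 5: cell (3,3)='.' (+1 fires, +4 burnt)
Step 6: cell (3,3)='.' (+0 fires, +1 burnt)
  fire out at step 6

2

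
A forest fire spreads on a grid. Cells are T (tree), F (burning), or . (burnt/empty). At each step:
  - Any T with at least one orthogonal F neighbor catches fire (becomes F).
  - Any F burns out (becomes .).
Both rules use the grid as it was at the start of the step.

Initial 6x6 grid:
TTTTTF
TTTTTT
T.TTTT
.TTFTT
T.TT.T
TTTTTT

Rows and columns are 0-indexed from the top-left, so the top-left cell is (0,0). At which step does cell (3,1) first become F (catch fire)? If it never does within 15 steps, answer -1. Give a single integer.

Step 1: cell (3,1)='T' (+6 fires, +2 burnt)
Step 2: cell (3,1)='F' (+10 fires, +6 burnt)
  -> target ignites at step 2
Step 3: cell (3,1)='.' (+5 fires, +10 burnt)
Step 4: cell (3,1)='.' (+4 fires, +5 burnt)
Step 5: cell (3,1)='.' (+3 fires, +4 burnt)
Step 6: cell (3,1)='.' (+2 fires, +3 burnt)
Step 7: cell (3,1)='.' (+0 fires, +2 burnt)
  fire out at step 7

2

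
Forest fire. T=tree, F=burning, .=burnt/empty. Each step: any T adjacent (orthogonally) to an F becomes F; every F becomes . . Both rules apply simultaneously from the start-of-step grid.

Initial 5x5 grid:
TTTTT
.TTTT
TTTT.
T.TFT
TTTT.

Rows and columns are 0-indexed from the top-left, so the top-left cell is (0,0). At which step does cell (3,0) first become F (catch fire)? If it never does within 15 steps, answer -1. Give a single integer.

Step 1: cell (3,0)='T' (+4 fires, +1 burnt)
Step 2: cell (3,0)='T' (+3 fires, +4 burnt)
Step 3: cell (3,0)='T' (+5 fires, +3 burnt)
Step 4: cell (3,0)='T' (+5 fires, +5 burnt)
Step 5: cell (3,0)='F' (+2 fires, +5 burnt)
  -> target ignites at step 5
Step 6: cell (3,0)='.' (+1 fires, +2 burnt)
Step 7: cell (3,0)='.' (+0 fires, +1 burnt)
  fire out at step 7

5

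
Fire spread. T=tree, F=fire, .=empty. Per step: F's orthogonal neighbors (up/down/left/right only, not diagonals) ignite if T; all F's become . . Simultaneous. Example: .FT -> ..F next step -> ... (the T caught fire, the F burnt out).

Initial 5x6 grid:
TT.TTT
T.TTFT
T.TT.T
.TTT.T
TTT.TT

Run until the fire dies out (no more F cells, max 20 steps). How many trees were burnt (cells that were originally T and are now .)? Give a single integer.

Answer: 18

Derivation:
Step 1: +3 fires, +1 burnt (F count now 3)
Step 2: +5 fires, +3 burnt (F count now 5)
Step 3: +3 fires, +5 burnt (F count now 3)
Step 4: +2 fires, +3 burnt (F count now 2)
Step 5: +3 fires, +2 burnt (F count now 3)
Step 6: +1 fires, +3 burnt (F count now 1)
Step 7: +1 fires, +1 burnt (F count now 1)
Step 8: +0 fires, +1 burnt (F count now 0)
Fire out after step 8
Initially T: 22, now '.': 26
Total burnt (originally-T cells now '.'): 18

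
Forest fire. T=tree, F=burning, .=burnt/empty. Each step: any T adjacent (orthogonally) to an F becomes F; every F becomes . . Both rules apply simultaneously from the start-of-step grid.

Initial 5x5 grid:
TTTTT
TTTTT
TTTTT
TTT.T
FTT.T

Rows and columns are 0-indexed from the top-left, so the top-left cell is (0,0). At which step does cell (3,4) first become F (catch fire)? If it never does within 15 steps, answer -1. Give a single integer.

Step 1: cell (3,4)='T' (+2 fires, +1 burnt)
Step 2: cell (3,4)='T' (+3 fires, +2 burnt)
Step 3: cell (3,4)='T' (+3 fires, +3 burnt)
Step 4: cell (3,4)='T' (+3 fires, +3 burnt)
Step 5: cell (3,4)='T' (+3 fires, +3 burnt)
Step 6: cell (3,4)='T' (+3 fires, +3 burnt)
Step 7: cell (3,4)='F' (+3 fires, +3 burnt)
  -> target ignites at step 7
Step 8: cell (3,4)='.' (+2 fires, +3 burnt)
Step 9: cell (3,4)='.' (+0 fires, +2 burnt)
  fire out at step 9

7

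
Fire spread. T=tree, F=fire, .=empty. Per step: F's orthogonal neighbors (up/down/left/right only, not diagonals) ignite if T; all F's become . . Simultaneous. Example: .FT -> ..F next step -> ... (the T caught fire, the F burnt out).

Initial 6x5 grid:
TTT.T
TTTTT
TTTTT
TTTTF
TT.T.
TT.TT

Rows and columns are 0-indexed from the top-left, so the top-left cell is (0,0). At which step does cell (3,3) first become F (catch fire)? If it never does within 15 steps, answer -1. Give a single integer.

Step 1: cell (3,3)='F' (+2 fires, +1 burnt)
  -> target ignites at step 1
Step 2: cell (3,3)='.' (+4 fires, +2 burnt)
Step 3: cell (3,3)='.' (+5 fires, +4 burnt)
Step 4: cell (3,3)='.' (+5 fires, +5 burnt)
Step 5: cell (3,3)='.' (+5 fires, +5 burnt)
Step 6: cell (3,3)='.' (+3 fires, +5 burnt)
Step 7: cell (3,3)='.' (+1 fires, +3 burnt)
Step 8: cell (3,3)='.' (+0 fires, +1 burnt)
  fire out at step 8

1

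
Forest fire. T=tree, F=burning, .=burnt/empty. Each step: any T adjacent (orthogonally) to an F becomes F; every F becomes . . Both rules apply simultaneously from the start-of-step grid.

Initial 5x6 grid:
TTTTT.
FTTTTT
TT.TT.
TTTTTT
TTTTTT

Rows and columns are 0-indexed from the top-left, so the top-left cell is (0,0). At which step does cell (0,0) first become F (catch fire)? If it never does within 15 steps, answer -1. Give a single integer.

Step 1: cell (0,0)='F' (+3 fires, +1 burnt)
  -> target ignites at step 1
Step 2: cell (0,0)='.' (+4 fires, +3 burnt)
Step 3: cell (0,0)='.' (+4 fires, +4 burnt)
Step 4: cell (0,0)='.' (+5 fires, +4 burnt)
Step 5: cell (0,0)='.' (+5 fires, +5 burnt)
Step 6: cell (0,0)='.' (+2 fires, +5 burnt)
Step 7: cell (0,0)='.' (+2 fires, +2 burnt)
Step 8: cell (0,0)='.' (+1 fires, +2 burnt)
Step 9: cell (0,0)='.' (+0 fires, +1 burnt)
  fire out at step 9

1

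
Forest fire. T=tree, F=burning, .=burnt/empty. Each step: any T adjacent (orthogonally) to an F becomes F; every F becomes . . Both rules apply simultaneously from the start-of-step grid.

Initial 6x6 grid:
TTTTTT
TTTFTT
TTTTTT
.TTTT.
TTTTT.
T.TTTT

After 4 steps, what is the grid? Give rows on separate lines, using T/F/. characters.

Step 1: 4 trees catch fire, 1 burn out
  TTTFTT
  TTF.FT
  TTTFTT
  .TTTT.
  TTTTT.
  T.TTTT
Step 2: 7 trees catch fire, 4 burn out
  TTF.FT
  TF...F
  TTF.FT
  .TTFT.
  TTTTT.
  T.TTTT
Step 3: 8 trees catch fire, 7 burn out
  TF...F
  F.....
  TF...F
  .TF.F.
  TTTFT.
  T.TTTT
Step 4: 6 trees catch fire, 8 burn out
  F.....
  ......
  F.....
  .F....
  TTF.F.
  T.TFTT

F.....
......
F.....
.F....
TTF.F.
T.TFTT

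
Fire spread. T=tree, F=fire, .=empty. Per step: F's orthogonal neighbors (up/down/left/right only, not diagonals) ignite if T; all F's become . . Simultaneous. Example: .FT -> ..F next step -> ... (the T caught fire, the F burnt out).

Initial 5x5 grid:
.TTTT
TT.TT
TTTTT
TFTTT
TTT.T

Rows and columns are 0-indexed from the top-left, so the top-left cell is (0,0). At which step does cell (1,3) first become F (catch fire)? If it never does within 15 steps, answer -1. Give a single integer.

Step 1: cell (1,3)='T' (+4 fires, +1 burnt)
Step 2: cell (1,3)='T' (+6 fires, +4 burnt)
Step 3: cell (1,3)='T' (+4 fires, +6 burnt)
Step 4: cell (1,3)='F' (+4 fires, +4 burnt)
  -> target ignites at step 4
Step 5: cell (1,3)='.' (+2 fires, +4 burnt)
Step 6: cell (1,3)='.' (+1 fires, +2 burnt)
Step 7: cell (1,3)='.' (+0 fires, +1 burnt)
  fire out at step 7

4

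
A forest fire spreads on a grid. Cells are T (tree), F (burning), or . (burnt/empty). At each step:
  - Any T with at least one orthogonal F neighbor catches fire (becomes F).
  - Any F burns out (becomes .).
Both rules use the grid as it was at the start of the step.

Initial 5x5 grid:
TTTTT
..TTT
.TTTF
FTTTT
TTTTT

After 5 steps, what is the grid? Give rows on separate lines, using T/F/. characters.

Step 1: 5 trees catch fire, 2 burn out
  TTTTT
  ..TTF
  .TTF.
  .FTTF
  FTTTT
Step 2: 8 trees catch fire, 5 burn out
  TTTTF
  ..TF.
  .FF..
  ..FF.
  .FTTF
Step 3: 4 trees catch fire, 8 burn out
  TTTF.
  ..F..
  .....
  .....
  ..FF.
Step 4: 1 trees catch fire, 4 burn out
  TTF..
  .....
  .....
  .....
  .....
Step 5: 1 trees catch fire, 1 burn out
  TF...
  .....
  .....
  .....
  .....

TF...
.....
.....
.....
.....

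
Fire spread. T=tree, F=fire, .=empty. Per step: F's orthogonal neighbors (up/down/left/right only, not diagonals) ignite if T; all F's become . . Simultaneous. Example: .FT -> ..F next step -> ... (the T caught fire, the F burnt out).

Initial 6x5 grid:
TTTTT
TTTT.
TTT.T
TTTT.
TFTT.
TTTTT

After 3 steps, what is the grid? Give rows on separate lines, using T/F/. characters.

Step 1: 4 trees catch fire, 1 burn out
  TTTTT
  TTTT.
  TTT.T
  TFTT.
  F.FT.
  TFTTT
Step 2: 6 trees catch fire, 4 burn out
  TTTTT
  TTTT.
  TFT.T
  F.FT.
  ...F.
  F.FTT
Step 3: 5 trees catch fire, 6 burn out
  TTTTT
  TFTT.
  F.F.T
  ...F.
  .....
  ...FT

TTTTT
TFTT.
F.F.T
...F.
.....
...FT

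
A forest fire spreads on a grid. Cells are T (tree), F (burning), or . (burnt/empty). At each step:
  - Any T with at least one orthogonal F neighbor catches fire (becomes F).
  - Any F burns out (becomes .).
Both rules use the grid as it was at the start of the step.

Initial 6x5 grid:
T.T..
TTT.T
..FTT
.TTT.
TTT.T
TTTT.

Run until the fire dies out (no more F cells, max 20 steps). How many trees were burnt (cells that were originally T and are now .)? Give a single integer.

Answer: 18

Derivation:
Step 1: +3 fires, +1 burnt (F count now 3)
Step 2: +6 fires, +3 burnt (F count now 6)
Step 3: +4 fires, +6 burnt (F count now 4)
Step 4: +4 fires, +4 burnt (F count now 4)
Step 5: +1 fires, +4 burnt (F count now 1)
Step 6: +0 fires, +1 burnt (F count now 0)
Fire out after step 6
Initially T: 19, now '.': 29
Total burnt (originally-T cells now '.'): 18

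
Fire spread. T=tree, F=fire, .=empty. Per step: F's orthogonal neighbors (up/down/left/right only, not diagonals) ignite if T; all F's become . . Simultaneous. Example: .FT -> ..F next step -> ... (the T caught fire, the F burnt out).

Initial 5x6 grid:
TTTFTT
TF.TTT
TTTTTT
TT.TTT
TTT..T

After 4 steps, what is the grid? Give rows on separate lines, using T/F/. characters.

Step 1: 6 trees catch fire, 2 burn out
  TFF.FT
  F..FTT
  TFTTTT
  TT.TTT
  TTT..T
Step 2: 7 trees catch fire, 6 burn out
  F....F
  ....FT
  F.FFTT
  TF.TTT
  TTT..T
Step 3: 5 trees catch fire, 7 burn out
  ......
  .....F
  ....FT
  F..FTT
  TFT..T
Step 4: 4 trees catch fire, 5 burn out
  ......
  ......
  .....F
  ....FT
  F.F..T

......
......
.....F
....FT
F.F..T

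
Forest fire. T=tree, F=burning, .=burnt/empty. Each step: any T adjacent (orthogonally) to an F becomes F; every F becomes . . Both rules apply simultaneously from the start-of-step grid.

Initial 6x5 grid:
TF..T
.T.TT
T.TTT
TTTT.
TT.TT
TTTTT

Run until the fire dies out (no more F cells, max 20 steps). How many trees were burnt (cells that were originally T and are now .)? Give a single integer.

Step 1: +2 fires, +1 burnt (F count now 2)
Step 2: +0 fires, +2 burnt (F count now 0)
Fire out after step 2
Initially T: 22, now '.': 10
Total burnt (originally-T cells now '.'): 2

Answer: 2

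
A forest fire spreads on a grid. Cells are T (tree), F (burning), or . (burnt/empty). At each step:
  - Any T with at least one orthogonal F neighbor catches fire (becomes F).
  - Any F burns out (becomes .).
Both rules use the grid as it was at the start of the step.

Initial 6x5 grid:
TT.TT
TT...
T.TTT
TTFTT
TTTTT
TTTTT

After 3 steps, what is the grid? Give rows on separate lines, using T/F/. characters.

Step 1: 4 trees catch fire, 1 burn out
  TT.TT
  TT...
  T.FTT
  TF.FT
  TTFTT
  TTTTT
Step 2: 6 trees catch fire, 4 burn out
  TT.TT
  TT...
  T..FT
  F...F
  TF.FT
  TTFTT
Step 3: 6 trees catch fire, 6 burn out
  TT.TT
  TT...
  F...F
  .....
  F...F
  TF.FT

TT.TT
TT...
F...F
.....
F...F
TF.FT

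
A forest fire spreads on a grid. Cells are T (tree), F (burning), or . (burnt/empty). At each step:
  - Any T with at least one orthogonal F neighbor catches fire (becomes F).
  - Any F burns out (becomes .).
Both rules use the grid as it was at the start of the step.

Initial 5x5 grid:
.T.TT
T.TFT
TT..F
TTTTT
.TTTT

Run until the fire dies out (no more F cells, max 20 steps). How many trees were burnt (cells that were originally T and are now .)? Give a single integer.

Answer: 16

Derivation:
Step 1: +4 fires, +2 burnt (F count now 4)
Step 2: +3 fires, +4 burnt (F count now 3)
Step 3: +2 fires, +3 burnt (F count now 2)
Step 4: +2 fires, +2 burnt (F count now 2)
Step 5: +3 fires, +2 burnt (F count now 3)
Step 6: +1 fires, +3 burnt (F count now 1)
Step 7: +1 fires, +1 burnt (F count now 1)
Step 8: +0 fires, +1 burnt (F count now 0)
Fire out after step 8
Initially T: 17, now '.': 24
Total burnt (originally-T cells now '.'): 16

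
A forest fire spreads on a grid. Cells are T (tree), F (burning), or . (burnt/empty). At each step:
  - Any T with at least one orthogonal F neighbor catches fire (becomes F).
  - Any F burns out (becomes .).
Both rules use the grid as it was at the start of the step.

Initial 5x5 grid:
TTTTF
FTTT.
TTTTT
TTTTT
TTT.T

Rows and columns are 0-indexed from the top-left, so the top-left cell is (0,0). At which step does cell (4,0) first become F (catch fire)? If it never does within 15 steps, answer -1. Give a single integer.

Step 1: cell (4,0)='T' (+4 fires, +2 burnt)
Step 2: cell (4,0)='T' (+6 fires, +4 burnt)
Step 3: cell (4,0)='F' (+4 fires, +6 burnt)
  -> target ignites at step 3
Step 4: cell (4,0)='.' (+4 fires, +4 burnt)
Step 5: cell (4,0)='.' (+2 fires, +4 burnt)
Step 6: cell (4,0)='.' (+1 fires, +2 burnt)
Step 7: cell (4,0)='.' (+0 fires, +1 burnt)
  fire out at step 7

3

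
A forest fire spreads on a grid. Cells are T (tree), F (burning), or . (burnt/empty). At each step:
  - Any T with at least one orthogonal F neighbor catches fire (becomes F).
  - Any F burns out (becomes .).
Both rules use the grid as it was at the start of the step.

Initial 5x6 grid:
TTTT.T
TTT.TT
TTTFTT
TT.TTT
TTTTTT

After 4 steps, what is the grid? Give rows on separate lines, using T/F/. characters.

Step 1: 3 trees catch fire, 1 burn out
  TTTT.T
  TTT.TT
  TTF.FT
  TT.FTT
  TTTTTT
Step 2: 6 trees catch fire, 3 burn out
  TTTT.T
  TTF.FT
  TF...F
  TT..FT
  TTTFTT
Step 3: 8 trees catch fire, 6 burn out
  TTFT.T
  TF...F
  F.....
  TF...F
  TTF.FT
Step 4: 7 trees catch fire, 8 burn out
  TF.F.F
  F.....
  ......
  F.....
  TF...F

TF.F.F
F.....
......
F.....
TF...F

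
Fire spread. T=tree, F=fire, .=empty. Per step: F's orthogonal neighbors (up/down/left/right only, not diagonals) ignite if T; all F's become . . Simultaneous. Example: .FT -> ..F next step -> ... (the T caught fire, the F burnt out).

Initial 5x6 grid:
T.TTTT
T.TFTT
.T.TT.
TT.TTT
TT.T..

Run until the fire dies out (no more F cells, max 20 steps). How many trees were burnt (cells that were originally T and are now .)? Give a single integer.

Answer: 13

Derivation:
Step 1: +4 fires, +1 burnt (F count now 4)
Step 2: +5 fires, +4 burnt (F count now 5)
Step 3: +3 fires, +5 burnt (F count now 3)
Step 4: +1 fires, +3 burnt (F count now 1)
Step 5: +0 fires, +1 burnt (F count now 0)
Fire out after step 5
Initially T: 20, now '.': 23
Total burnt (originally-T cells now '.'): 13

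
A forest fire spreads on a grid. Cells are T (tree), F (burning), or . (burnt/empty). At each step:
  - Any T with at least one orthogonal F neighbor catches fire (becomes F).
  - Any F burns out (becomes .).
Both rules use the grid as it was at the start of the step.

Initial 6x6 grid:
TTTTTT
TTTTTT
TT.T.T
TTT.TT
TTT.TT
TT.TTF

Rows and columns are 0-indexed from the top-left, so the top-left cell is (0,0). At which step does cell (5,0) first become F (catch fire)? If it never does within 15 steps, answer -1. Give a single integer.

Step 1: cell (5,0)='T' (+2 fires, +1 burnt)
Step 2: cell (5,0)='T' (+3 fires, +2 burnt)
Step 3: cell (5,0)='T' (+2 fires, +3 burnt)
Step 4: cell (5,0)='T' (+1 fires, +2 burnt)
Step 5: cell (5,0)='T' (+2 fires, +1 burnt)
Step 6: cell (5,0)='T' (+2 fires, +2 burnt)
Step 7: cell (5,0)='T' (+3 fires, +2 burnt)
Step 8: cell (5,0)='T' (+2 fires, +3 burnt)
Step 9: cell (5,0)='T' (+3 fires, +2 burnt)
Step 10: cell (5,0)='T' (+3 fires, +3 burnt)
Step 11: cell (5,0)='T' (+3 fires, +3 burnt)
Step 12: cell (5,0)='T' (+3 fires, +3 burnt)
Step 13: cell (5,0)='F' (+1 fires, +3 burnt)
  -> target ignites at step 13
Step 14: cell (5,0)='.' (+0 fires, +1 burnt)
  fire out at step 14

13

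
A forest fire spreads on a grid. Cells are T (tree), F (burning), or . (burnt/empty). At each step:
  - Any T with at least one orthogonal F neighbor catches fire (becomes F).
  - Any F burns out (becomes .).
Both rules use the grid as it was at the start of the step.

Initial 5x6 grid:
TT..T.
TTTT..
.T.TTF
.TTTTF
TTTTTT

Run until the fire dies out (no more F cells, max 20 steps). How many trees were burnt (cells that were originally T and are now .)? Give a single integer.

Answer: 19

Derivation:
Step 1: +3 fires, +2 burnt (F count now 3)
Step 2: +3 fires, +3 burnt (F count now 3)
Step 3: +3 fires, +3 burnt (F count now 3)
Step 4: +3 fires, +3 burnt (F count now 3)
Step 5: +3 fires, +3 burnt (F count now 3)
Step 6: +3 fires, +3 burnt (F count now 3)
Step 7: +1 fires, +3 burnt (F count now 1)
Step 8: +0 fires, +1 burnt (F count now 0)
Fire out after step 8
Initially T: 20, now '.': 29
Total burnt (originally-T cells now '.'): 19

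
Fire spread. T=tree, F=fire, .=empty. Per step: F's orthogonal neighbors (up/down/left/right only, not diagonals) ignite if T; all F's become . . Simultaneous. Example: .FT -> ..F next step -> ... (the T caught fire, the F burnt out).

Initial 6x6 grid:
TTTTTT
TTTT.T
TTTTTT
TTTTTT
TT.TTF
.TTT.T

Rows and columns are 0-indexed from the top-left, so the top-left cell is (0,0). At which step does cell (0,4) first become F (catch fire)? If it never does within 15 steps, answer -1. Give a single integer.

Step 1: cell (0,4)='T' (+3 fires, +1 burnt)
Step 2: cell (0,4)='T' (+3 fires, +3 burnt)
Step 3: cell (0,4)='T' (+4 fires, +3 burnt)
Step 4: cell (0,4)='T' (+4 fires, +4 burnt)
Step 5: cell (0,4)='F' (+5 fires, +4 burnt)
  -> target ignites at step 5
Step 6: cell (0,4)='.' (+5 fires, +5 burnt)
Step 7: cell (0,4)='.' (+4 fires, +5 burnt)
Step 8: cell (0,4)='.' (+2 fires, +4 burnt)
Step 9: cell (0,4)='.' (+1 fires, +2 burnt)
Step 10: cell (0,4)='.' (+0 fires, +1 burnt)
  fire out at step 10

5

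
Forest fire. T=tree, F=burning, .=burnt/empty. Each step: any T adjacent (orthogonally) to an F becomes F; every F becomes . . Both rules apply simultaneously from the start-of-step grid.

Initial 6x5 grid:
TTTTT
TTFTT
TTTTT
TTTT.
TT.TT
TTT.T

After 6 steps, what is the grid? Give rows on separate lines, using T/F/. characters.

Step 1: 4 trees catch fire, 1 burn out
  TTFTT
  TF.FT
  TTFTT
  TTTT.
  TT.TT
  TTT.T
Step 2: 7 trees catch fire, 4 burn out
  TF.FT
  F...F
  TF.FT
  TTFT.
  TT.TT
  TTT.T
Step 3: 6 trees catch fire, 7 burn out
  F...F
  .....
  F...F
  TF.F.
  TT.TT
  TTT.T
Step 4: 3 trees catch fire, 6 burn out
  .....
  .....
  .....
  F....
  TF.FT
  TTT.T
Step 5: 3 trees catch fire, 3 burn out
  .....
  .....
  .....
  .....
  F...F
  TFT.T
Step 6: 3 trees catch fire, 3 burn out
  .....
  .....
  .....
  .....
  .....
  F.F.F

.....
.....
.....
.....
.....
F.F.F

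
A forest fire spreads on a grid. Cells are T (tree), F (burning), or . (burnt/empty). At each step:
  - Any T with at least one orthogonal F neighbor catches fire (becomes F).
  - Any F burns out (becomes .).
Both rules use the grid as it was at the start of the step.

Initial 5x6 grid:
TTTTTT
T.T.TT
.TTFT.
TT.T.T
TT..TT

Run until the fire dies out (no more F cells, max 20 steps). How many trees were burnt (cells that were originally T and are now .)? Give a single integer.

Step 1: +3 fires, +1 burnt (F count now 3)
Step 2: +3 fires, +3 burnt (F count now 3)
Step 3: +4 fires, +3 burnt (F count now 4)
Step 4: +5 fires, +4 burnt (F count now 5)
Step 5: +2 fires, +5 burnt (F count now 2)
Step 6: +1 fires, +2 burnt (F count now 1)
Step 7: +0 fires, +1 burnt (F count now 0)
Fire out after step 7
Initially T: 21, now '.': 27
Total burnt (originally-T cells now '.'): 18

Answer: 18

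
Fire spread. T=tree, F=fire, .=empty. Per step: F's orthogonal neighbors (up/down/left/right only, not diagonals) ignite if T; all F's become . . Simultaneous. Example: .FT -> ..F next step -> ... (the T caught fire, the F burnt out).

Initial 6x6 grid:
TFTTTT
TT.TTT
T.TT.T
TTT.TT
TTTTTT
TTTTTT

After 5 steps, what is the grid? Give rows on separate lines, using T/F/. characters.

Step 1: 3 trees catch fire, 1 burn out
  F.FTTT
  TF.TTT
  T.TT.T
  TTT.TT
  TTTTTT
  TTTTTT
Step 2: 2 trees catch fire, 3 burn out
  ...FTT
  F..TTT
  T.TT.T
  TTT.TT
  TTTTTT
  TTTTTT
Step 3: 3 trees catch fire, 2 burn out
  ....FT
  ...FTT
  F.TT.T
  TTT.TT
  TTTTTT
  TTTTTT
Step 4: 4 trees catch fire, 3 burn out
  .....F
  ....FT
  ..TF.T
  FTT.TT
  TTTTTT
  TTTTTT
Step 5: 4 trees catch fire, 4 burn out
  ......
  .....F
  ..F..T
  .FT.TT
  FTTTTT
  TTTTTT

......
.....F
..F..T
.FT.TT
FTTTTT
TTTTTT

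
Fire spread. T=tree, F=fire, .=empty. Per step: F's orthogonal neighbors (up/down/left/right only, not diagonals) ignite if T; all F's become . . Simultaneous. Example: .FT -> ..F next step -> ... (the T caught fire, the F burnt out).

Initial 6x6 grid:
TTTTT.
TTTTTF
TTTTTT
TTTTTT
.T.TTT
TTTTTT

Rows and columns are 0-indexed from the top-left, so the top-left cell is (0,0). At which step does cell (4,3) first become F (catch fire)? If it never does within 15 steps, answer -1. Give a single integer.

Step 1: cell (4,3)='T' (+2 fires, +1 burnt)
Step 2: cell (4,3)='T' (+4 fires, +2 burnt)
Step 3: cell (4,3)='T' (+5 fires, +4 burnt)
Step 4: cell (4,3)='T' (+6 fires, +5 burnt)
Step 5: cell (4,3)='F' (+6 fires, +6 burnt)
  -> target ignites at step 5
Step 6: cell (4,3)='.' (+4 fires, +6 burnt)
Step 7: cell (4,3)='.' (+3 fires, +4 burnt)
Step 8: cell (4,3)='.' (+1 fires, +3 burnt)
Step 9: cell (4,3)='.' (+1 fires, +1 burnt)
Step 10: cell (4,3)='.' (+0 fires, +1 burnt)
  fire out at step 10

5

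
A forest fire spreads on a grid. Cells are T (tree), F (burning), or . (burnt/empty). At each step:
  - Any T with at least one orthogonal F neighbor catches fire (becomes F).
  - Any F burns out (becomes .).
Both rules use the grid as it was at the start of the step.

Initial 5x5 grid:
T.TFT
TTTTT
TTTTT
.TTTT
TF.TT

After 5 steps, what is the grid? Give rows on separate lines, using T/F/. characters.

Step 1: 5 trees catch fire, 2 burn out
  T.F.F
  TTTFT
  TTTTT
  .FTTT
  F..TT
Step 2: 5 trees catch fire, 5 burn out
  T....
  TTF.F
  TFTFT
  ..FTT
  ...TT
Step 3: 5 trees catch fire, 5 burn out
  T....
  TF...
  F.F.F
  ...FT
  ...TT
Step 4: 3 trees catch fire, 5 burn out
  T....
  F....
  .....
  ....F
  ...FT
Step 5: 2 trees catch fire, 3 burn out
  F....
  .....
  .....
  .....
  ....F

F....
.....
.....
.....
....F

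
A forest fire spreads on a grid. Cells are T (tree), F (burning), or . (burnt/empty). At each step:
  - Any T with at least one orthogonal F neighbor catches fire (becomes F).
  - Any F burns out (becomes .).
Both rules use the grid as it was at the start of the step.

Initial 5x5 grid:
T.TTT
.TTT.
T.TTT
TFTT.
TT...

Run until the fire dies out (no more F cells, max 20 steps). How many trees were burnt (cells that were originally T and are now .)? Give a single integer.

Step 1: +3 fires, +1 burnt (F count now 3)
Step 2: +4 fires, +3 burnt (F count now 4)
Step 3: +2 fires, +4 burnt (F count now 2)
Step 4: +4 fires, +2 burnt (F count now 4)
Step 5: +1 fires, +4 burnt (F count now 1)
Step 6: +1 fires, +1 burnt (F count now 1)
Step 7: +0 fires, +1 burnt (F count now 0)
Fire out after step 7
Initially T: 16, now '.': 24
Total burnt (originally-T cells now '.'): 15

Answer: 15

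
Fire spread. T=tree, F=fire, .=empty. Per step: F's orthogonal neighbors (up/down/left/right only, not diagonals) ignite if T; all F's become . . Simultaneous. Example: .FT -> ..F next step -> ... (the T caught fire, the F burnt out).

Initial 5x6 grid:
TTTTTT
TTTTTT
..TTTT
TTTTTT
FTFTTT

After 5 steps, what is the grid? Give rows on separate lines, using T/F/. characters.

Step 1: 4 trees catch fire, 2 burn out
  TTTTTT
  TTTTTT
  ..TTTT
  FTFTTT
  .F.FTT
Step 2: 4 trees catch fire, 4 burn out
  TTTTTT
  TTTTTT
  ..FTTT
  .F.FTT
  ....FT
Step 3: 4 trees catch fire, 4 burn out
  TTTTTT
  TTFTTT
  ...FTT
  ....FT
  .....F
Step 4: 5 trees catch fire, 4 burn out
  TTFTTT
  TF.FTT
  ....FT
  .....F
  ......
Step 5: 5 trees catch fire, 5 burn out
  TF.FTT
  F...FT
  .....F
  ......
  ......

TF.FTT
F...FT
.....F
......
......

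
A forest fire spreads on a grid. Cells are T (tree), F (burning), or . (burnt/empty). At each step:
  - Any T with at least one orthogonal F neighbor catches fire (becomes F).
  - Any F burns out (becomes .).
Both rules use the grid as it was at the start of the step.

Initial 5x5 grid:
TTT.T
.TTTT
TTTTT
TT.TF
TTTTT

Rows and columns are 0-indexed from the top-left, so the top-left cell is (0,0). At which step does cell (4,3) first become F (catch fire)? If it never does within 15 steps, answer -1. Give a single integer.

Step 1: cell (4,3)='T' (+3 fires, +1 burnt)
Step 2: cell (4,3)='F' (+3 fires, +3 burnt)
  -> target ignites at step 2
Step 3: cell (4,3)='.' (+4 fires, +3 burnt)
Step 4: cell (4,3)='.' (+3 fires, +4 burnt)
Step 5: cell (4,3)='.' (+5 fires, +3 burnt)
Step 6: cell (4,3)='.' (+2 fires, +5 burnt)
Step 7: cell (4,3)='.' (+1 fires, +2 burnt)
Step 8: cell (4,3)='.' (+0 fires, +1 burnt)
  fire out at step 8

2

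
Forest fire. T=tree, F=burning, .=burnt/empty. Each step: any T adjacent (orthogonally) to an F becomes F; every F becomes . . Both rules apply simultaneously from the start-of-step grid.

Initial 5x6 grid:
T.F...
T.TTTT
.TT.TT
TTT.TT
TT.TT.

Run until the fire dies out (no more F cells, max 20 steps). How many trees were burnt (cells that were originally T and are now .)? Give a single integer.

Step 1: +1 fires, +1 burnt (F count now 1)
Step 2: +2 fires, +1 burnt (F count now 2)
Step 3: +3 fires, +2 burnt (F count now 3)
Step 4: +3 fires, +3 burnt (F count now 3)
Step 5: +4 fires, +3 burnt (F count now 4)
Step 6: +3 fires, +4 burnt (F count now 3)
Step 7: +1 fires, +3 burnt (F count now 1)
Step 8: +0 fires, +1 burnt (F count now 0)
Fire out after step 8
Initially T: 19, now '.': 28
Total burnt (originally-T cells now '.'): 17

Answer: 17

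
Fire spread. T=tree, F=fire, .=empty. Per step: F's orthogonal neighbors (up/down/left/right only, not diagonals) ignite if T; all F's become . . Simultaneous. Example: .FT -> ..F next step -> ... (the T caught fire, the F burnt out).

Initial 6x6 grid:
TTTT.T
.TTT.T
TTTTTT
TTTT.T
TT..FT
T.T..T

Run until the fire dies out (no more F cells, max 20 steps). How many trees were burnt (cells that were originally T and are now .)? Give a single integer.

Step 1: +1 fires, +1 burnt (F count now 1)
Step 2: +2 fires, +1 burnt (F count now 2)
Step 3: +1 fires, +2 burnt (F count now 1)
Step 4: +2 fires, +1 burnt (F count now 2)
Step 5: +2 fires, +2 burnt (F count now 2)
Step 6: +3 fires, +2 burnt (F count now 3)
Step 7: +4 fires, +3 burnt (F count now 4)
Step 8: +4 fires, +4 burnt (F count now 4)
Step 9: +3 fires, +4 burnt (F count now 3)
Step 10: +2 fires, +3 burnt (F count now 2)
Step 11: +1 fires, +2 burnt (F count now 1)
Step 12: +0 fires, +1 burnt (F count now 0)
Fire out after step 12
Initially T: 26, now '.': 35
Total burnt (originally-T cells now '.'): 25

Answer: 25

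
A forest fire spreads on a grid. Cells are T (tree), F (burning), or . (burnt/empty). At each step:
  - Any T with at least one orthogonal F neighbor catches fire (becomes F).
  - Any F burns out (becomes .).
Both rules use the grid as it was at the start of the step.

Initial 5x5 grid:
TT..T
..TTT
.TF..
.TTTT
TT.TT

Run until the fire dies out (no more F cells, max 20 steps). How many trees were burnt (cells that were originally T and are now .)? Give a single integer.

Answer: 13

Derivation:
Step 1: +3 fires, +1 burnt (F count now 3)
Step 2: +3 fires, +3 burnt (F count now 3)
Step 3: +4 fires, +3 burnt (F count now 4)
Step 4: +3 fires, +4 burnt (F count now 3)
Step 5: +0 fires, +3 burnt (F count now 0)
Fire out after step 5
Initially T: 15, now '.': 23
Total burnt (originally-T cells now '.'): 13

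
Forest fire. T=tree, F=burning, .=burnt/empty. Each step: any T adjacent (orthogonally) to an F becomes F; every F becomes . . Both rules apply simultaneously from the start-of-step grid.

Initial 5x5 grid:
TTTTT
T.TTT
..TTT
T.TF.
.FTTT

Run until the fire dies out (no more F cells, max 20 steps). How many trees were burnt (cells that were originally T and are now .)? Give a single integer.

Step 1: +4 fires, +2 burnt (F count now 4)
Step 2: +4 fires, +4 burnt (F count now 4)
Step 3: +3 fires, +4 burnt (F count now 3)
Step 4: +2 fires, +3 burnt (F count now 2)
Step 5: +1 fires, +2 burnt (F count now 1)
Step 6: +1 fires, +1 burnt (F count now 1)
Step 7: +1 fires, +1 burnt (F count now 1)
Step 8: +0 fires, +1 burnt (F count now 0)
Fire out after step 8
Initially T: 17, now '.': 24
Total burnt (originally-T cells now '.'): 16

Answer: 16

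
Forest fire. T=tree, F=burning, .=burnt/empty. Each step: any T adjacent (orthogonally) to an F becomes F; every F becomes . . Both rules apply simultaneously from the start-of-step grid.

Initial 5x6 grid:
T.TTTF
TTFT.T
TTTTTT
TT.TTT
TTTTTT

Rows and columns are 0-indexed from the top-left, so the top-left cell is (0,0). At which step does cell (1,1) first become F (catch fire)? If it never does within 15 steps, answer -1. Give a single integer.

Step 1: cell (1,1)='F' (+6 fires, +2 burnt)
  -> target ignites at step 1
Step 2: cell (1,1)='.' (+5 fires, +6 burnt)
Step 3: cell (1,1)='.' (+6 fires, +5 burnt)
Step 4: cell (1,1)='.' (+5 fires, +6 burnt)
Step 5: cell (1,1)='.' (+3 fires, +5 burnt)
Step 6: cell (1,1)='.' (+0 fires, +3 burnt)
  fire out at step 6

1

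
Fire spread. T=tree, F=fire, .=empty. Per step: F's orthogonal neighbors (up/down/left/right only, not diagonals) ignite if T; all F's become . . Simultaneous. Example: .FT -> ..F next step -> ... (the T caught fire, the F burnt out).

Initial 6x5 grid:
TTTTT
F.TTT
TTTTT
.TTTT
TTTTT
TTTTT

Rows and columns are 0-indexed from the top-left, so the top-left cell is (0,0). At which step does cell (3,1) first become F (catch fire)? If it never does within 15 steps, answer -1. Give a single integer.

Step 1: cell (3,1)='T' (+2 fires, +1 burnt)
Step 2: cell (3,1)='T' (+2 fires, +2 burnt)
Step 3: cell (3,1)='F' (+3 fires, +2 burnt)
  -> target ignites at step 3
Step 4: cell (3,1)='.' (+5 fires, +3 burnt)
Step 5: cell (3,1)='.' (+7 fires, +5 burnt)
Step 6: cell (3,1)='.' (+5 fires, +7 burnt)
Step 7: cell (3,1)='.' (+2 fires, +5 burnt)
Step 8: cell (3,1)='.' (+1 fires, +2 burnt)
Step 9: cell (3,1)='.' (+0 fires, +1 burnt)
  fire out at step 9

3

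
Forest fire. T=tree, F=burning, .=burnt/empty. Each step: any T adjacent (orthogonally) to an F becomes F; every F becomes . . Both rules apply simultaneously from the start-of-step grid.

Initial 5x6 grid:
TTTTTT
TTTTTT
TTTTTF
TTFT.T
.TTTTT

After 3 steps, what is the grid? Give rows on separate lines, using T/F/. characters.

Step 1: 7 trees catch fire, 2 burn out
  TTTTTT
  TTTTTF
  TTFTF.
  TF.F.F
  .TFTTT
Step 2: 9 trees catch fire, 7 burn out
  TTTTTF
  TTFTF.
  TF.F..
  F.....
  .F.FTF
Step 3: 6 trees catch fire, 9 burn out
  TTFTF.
  TF.F..
  F.....
  ......
  ....F.

TTFTF.
TF.F..
F.....
......
....F.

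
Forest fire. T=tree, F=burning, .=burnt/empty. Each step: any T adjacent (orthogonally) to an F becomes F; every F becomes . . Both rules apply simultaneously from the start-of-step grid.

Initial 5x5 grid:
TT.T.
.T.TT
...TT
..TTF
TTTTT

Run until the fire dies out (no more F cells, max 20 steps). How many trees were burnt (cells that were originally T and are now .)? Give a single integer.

Answer: 12

Derivation:
Step 1: +3 fires, +1 burnt (F count now 3)
Step 2: +4 fires, +3 burnt (F count now 4)
Step 3: +2 fires, +4 burnt (F count now 2)
Step 4: +2 fires, +2 burnt (F count now 2)
Step 5: +1 fires, +2 burnt (F count now 1)
Step 6: +0 fires, +1 burnt (F count now 0)
Fire out after step 6
Initially T: 15, now '.': 22
Total burnt (originally-T cells now '.'): 12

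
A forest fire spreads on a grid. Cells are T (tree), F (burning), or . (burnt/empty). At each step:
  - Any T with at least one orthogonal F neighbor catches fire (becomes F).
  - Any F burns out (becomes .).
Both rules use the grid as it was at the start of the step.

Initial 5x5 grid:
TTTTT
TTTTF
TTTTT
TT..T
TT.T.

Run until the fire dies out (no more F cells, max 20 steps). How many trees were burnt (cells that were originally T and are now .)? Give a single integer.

Answer: 19

Derivation:
Step 1: +3 fires, +1 burnt (F count now 3)
Step 2: +4 fires, +3 burnt (F count now 4)
Step 3: +3 fires, +4 burnt (F count now 3)
Step 4: +3 fires, +3 burnt (F count now 3)
Step 5: +3 fires, +3 burnt (F count now 3)
Step 6: +2 fires, +3 burnt (F count now 2)
Step 7: +1 fires, +2 burnt (F count now 1)
Step 8: +0 fires, +1 burnt (F count now 0)
Fire out after step 8
Initially T: 20, now '.': 24
Total burnt (originally-T cells now '.'): 19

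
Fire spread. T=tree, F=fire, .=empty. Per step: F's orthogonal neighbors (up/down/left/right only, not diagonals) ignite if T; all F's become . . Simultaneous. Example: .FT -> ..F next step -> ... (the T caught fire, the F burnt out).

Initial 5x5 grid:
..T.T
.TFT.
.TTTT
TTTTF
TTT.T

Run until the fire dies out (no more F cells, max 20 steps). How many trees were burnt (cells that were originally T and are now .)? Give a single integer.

Answer: 15

Derivation:
Step 1: +7 fires, +2 burnt (F count now 7)
Step 2: +3 fires, +7 burnt (F count now 3)
Step 3: +2 fires, +3 burnt (F count now 2)
Step 4: +2 fires, +2 burnt (F count now 2)
Step 5: +1 fires, +2 burnt (F count now 1)
Step 6: +0 fires, +1 burnt (F count now 0)
Fire out after step 6
Initially T: 16, now '.': 24
Total burnt (originally-T cells now '.'): 15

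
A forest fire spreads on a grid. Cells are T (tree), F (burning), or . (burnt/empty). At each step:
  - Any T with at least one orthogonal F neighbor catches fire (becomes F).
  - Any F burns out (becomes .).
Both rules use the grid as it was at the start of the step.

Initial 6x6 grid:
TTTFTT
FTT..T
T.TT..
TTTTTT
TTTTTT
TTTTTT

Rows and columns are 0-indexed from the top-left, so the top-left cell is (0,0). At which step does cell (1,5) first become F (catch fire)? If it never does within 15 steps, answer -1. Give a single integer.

Step 1: cell (1,5)='T' (+5 fires, +2 burnt)
Step 2: cell (1,5)='T' (+4 fires, +5 burnt)
Step 3: cell (1,5)='F' (+4 fires, +4 burnt)
  -> target ignites at step 3
Step 4: cell (1,5)='.' (+4 fires, +4 burnt)
Step 5: cell (1,5)='.' (+3 fires, +4 burnt)
Step 6: cell (1,5)='.' (+3 fires, +3 burnt)
Step 7: cell (1,5)='.' (+3 fires, +3 burnt)
Step 8: cell (1,5)='.' (+2 fires, +3 burnt)
Step 9: cell (1,5)='.' (+1 fires, +2 burnt)
Step 10: cell (1,5)='.' (+0 fires, +1 burnt)
  fire out at step 10

3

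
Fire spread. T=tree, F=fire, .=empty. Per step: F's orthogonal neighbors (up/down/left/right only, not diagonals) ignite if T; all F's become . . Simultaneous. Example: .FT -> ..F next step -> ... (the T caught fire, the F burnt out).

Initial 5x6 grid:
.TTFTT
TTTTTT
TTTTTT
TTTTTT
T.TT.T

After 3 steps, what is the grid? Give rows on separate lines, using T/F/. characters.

Step 1: 3 trees catch fire, 1 burn out
  .TF.FT
  TTTFTT
  TTTTTT
  TTTTTT
  T.TT.T
Step 2: 5 trees catch fire, 3 burn out
  .F...F
  TTF.FT
  TTTFTT
  TTTTTT
  T.TT.T
Step 3: 5 trees catch fire, 5 burn out
  ......
  TF...F
  TTF.FT
  TTTFTT
  T.TT.T

......
TF...F
TTF.FT
TTTFTT
T.TT.T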